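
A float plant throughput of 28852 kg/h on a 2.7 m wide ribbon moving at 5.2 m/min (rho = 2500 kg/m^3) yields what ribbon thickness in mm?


Ribbon cross-section from mass balance:
  Volume rate = throughput / density = 28852 / 2500 = 11.5408 m^3/h
  thickness = volume rate / (speed * 60 * width), i.e.
  thickness = throughput / (60 * speed * width * density) * 1000
  thickness = 28852 / (60 * 5.2 * 2.7 * 2500) * 1000 = 13.7 mm

13.7 mm


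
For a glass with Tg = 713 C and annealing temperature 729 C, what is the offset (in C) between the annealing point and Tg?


Offset = T_anneal - Tg:
  offset = 729 - 713 = 16 C

16 C


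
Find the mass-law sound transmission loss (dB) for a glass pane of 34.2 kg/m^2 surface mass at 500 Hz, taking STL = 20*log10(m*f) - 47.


Mass law: STL = 20 * log10(m * f) - 47
  m * f = 34.2 * 500 = 17100
  log10(17100) = 4.233
  STL = 20 * 4.233 - 47 = 84.66 - 47 = 37.7 dB

37.7 dB


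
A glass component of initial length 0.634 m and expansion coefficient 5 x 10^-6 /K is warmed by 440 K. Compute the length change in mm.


Thermal expansion formula: dL = alpha * L0 * dT
  dL = (5 x 10^-6) * 0.634 * 440 = 0.0013948 m
Convert to mm: 0.0013948 * 1000 = 1.3948 mm

1.3948 mm


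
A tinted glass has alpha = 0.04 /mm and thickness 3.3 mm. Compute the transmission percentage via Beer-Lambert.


Beer-Lambert law: T = exp(-alpha * thickness)
  exponent = -0.04 * 3.3 = -0.132
  T = exp(-0.132) = 0.8763
  Percentage = 0.8763 * 100 = 87.63%

87.63%


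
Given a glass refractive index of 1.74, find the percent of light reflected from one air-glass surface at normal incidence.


Fresnel reflectance at normal incidence:
  R = ((n - 1)/(n + 1))^2
  (n - 1)/(n + 1) = (1.74 - 1)/(1.74 + 1) = 0.270073
  R = 0.270073^2 = 0.0729394
  R(%) = 0.0729394 * 100 = 7.294%

7.294%


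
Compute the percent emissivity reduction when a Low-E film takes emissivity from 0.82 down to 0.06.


Percentage reduction = (1 - coated/uncoated) * 100
  Ratio = 0.06 / 0.82 = 0.0732
  Reduction = (1 - 0.0732) * 100 = 92.7%

92.7%


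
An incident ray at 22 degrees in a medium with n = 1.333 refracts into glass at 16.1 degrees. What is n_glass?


Apply Snell's law: n1 * sin(theta1) = n2 * sin(theta2)
  n2 = n1 * sin(theta1) / sin(theta2)
  sin(22) = 0.374607
  sin(16.1) = 0.277315
  n2 = 1.333 * 0.374607 / 0.277315 = 1.8007

1.8007


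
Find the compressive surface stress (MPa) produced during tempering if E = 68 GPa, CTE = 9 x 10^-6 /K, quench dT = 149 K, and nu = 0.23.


Tempering stress: sigma = E * alpha * dT / (1 - nu)
  E (MPa) = 68 * 1000 = 68000
  Numerator = 68000 * (9 x 10^-6) * 149 = 91.188
  Denominator = 1 - 0.23 = 0.77
  sigma = 91.188 / 0.77 = 118.4 MPa

118.4 MPa


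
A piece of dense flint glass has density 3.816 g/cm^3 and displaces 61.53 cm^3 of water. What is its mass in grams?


Rearrange rho = m / V:
  m = rho * V
  m = 3.816 * 61.53 = 234.798 g

234.798 g


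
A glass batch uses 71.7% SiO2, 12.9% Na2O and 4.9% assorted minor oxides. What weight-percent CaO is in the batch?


Pieces sum to 100%:
  CaO = 100 - (SiO2 + Na2O + others)
  CaO = 100 - (71.7 + 12.9 + 4.9) = 10.5%

10.5%


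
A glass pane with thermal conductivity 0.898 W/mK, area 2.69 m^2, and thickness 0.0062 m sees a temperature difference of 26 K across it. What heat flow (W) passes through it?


Fourier's law: Q = k * A * dT / t
  Q = 0.898 * 2.69 * 26 / 0.0062
  Q = 62.80612 / 0.0062 = 10130 W

10130 W


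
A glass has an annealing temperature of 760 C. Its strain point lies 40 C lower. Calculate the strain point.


Strain point = annealing point - difference:
  T_strain = 760 - 40 = 720 C

720 C


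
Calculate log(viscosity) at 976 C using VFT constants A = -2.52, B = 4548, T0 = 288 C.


VFT equation: log(eta) = A + B / (T - T0)
  T - T0 = 976 - 288 = 688
  B / (T - T0) = 4548 / 688 = 6.61
  log(eta) = -2.52 + 6.61 = 4.09

4.09


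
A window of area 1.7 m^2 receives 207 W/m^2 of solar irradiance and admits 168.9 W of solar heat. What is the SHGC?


Rearrange Q = Area * SHGC * Irradiance:
  SHGC = Q / (Area * Irradiance)
  SHGC = 168.9 / (1.7 * 207) = 0.48

0.48


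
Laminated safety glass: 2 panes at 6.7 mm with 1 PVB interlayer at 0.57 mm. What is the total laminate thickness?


Total thickness = glass contribution + PVB contribution
  Glass: 2 * 6.7 = 13.4 mm
  PVB: 1 * 0.57 = 0.57 mm
  Total = 13.4 + 0.57 = 13.97 mm

13.97 mm


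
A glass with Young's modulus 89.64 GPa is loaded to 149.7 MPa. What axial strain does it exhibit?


Rearrange E = sigma / epsilon:
  epsilon = sigma / E
  E (MPa) = 89.64 * 1000 = 89640
  epsilon = 149.7 / 89640 = 0.00167

0.00167


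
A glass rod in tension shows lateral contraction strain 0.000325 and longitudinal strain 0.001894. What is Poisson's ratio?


Poisson's ratio: nu = lateral strain / axial strain
  nu = 0.000325 / 0.001894 = 0.1716

0.1716


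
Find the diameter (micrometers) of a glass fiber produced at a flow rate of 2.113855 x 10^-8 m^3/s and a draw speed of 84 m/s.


Cross-sectional area from continuity:
  A = Q / v = 2.113855 x 10^-8 / 84 = 2.516494 x 10^-10 m^2
Diameter from circular cross-section:
  d = sqrt(4A / pi) * 10^6 (m -> um)
  d = sqrt(4 * 2.516494 x 10^-10 / pi) * 10^6 = 17.9 um

17.9 um


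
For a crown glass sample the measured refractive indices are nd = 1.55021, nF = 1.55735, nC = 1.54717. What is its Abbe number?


Abbe number formula: Vd = (nd - 1) / (nF - nC)
  nd - 1 = 1.55021 - 1 = 0.55021
  nF - nC = 1.55735 - 1.54717 = 0.01018
  Vd = 0.55021 / 0.01018 = 54.05

54.05


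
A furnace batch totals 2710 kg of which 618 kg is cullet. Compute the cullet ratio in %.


Cullet ratio = (cullet mass / total batch mass) * 100
  Ratio = 618 / 2710 * 100 = 22.8%

22.8%


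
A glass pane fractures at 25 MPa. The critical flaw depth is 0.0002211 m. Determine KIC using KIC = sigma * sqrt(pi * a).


Fracture toughness: KIC = sigma * sqrt(pi * a)
  pi * a = pi * 0.0002211 = 0.000694606
  sqrt(pi * a) = 0.026355
  KIC = 25 * 0.026355 = 0.659 MPa*sqrt(m)

0.659 MPa*sqrt(m)


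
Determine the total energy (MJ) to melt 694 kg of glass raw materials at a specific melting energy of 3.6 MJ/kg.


Total energy = mass * specific energy
  E = 694 * 3.6 = 2498.4 MJ

2498.4 MJ


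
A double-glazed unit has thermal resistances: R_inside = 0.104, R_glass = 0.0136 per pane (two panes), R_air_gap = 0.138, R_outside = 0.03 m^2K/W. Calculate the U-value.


Total thermal resistance (series):
  R_total = R_in + R_glass + R_air + R_glass + R_out
  R_total = 0.104 + 0.0136 + 0.138 + 0.0136 + 0.03 = 0.2992 m^2K/W
U-value = 1 / R_total = 1 / 0.2992 = 3.342 W/m^2K

3.342 W/m^2K


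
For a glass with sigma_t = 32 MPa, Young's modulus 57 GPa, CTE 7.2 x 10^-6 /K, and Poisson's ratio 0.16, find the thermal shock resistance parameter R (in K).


Thermal shock resistance: R = sigma * (1 - nu) / (E * alpha)
  Numerator = 32 * (1 - 0.16) = 26.88
  Denominator = 57 * 1000 * (7.2 x 10^-6) = 0.4104
  R = 26.88 / 0.4104 = 65.5 K

65.5 K


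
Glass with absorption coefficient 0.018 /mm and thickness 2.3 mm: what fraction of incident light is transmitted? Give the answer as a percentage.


Beer-Lambert law: T = exp(-alpha * thickness)
  exponent = -0.018 * 2.3 = -0.0414
  T = exp(-0.0414) = 0.9594
  Percentage = 0.9594 * 100 = 95.94%

95.94%


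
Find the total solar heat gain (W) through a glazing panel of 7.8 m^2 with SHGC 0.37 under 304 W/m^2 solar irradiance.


Solar heat gain: Q = Area * SHGC * Irradiance
  Q = 7.8 * 0.37 * 304 = 877.3 W

877.3 W


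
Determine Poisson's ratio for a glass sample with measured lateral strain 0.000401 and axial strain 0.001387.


Poisson's ratio: nu = lateral strain / axial strain
  nu = 0.000401 / 0.001387 = 0.2891

0.2891


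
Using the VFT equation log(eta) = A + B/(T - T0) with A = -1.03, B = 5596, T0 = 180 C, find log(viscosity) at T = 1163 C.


VFT equation: log(eta) = A + B / (T - T0)
  T - T0 = 1163 - 180 = 983
  B / (T - T0) = 5596 / 983 = 5.693
  log(eta) = -1.03 + 5.693 = 4.663

4.663


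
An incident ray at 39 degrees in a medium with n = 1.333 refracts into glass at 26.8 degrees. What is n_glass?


Apply Snell's law: n1 * sin(theta1) = n2 * sin(theta2)
  n2 = n1 * sin(theta1) / sin(theta2)
  sin(39) = 0.62932
  sin(26.8) = 0.450878
  n2 = 1.333 * 0.62932 / 0.450878 = 1.8606

1.8606


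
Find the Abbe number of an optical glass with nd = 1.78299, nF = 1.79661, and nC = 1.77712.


Abbe number formula: Vd = (nd - 1) / (nF - nC)
  nd - 1 = 1.78299 - 1 = 0.78299
  nF - nC = 1.79661 - 1.77712 = 0.01949
  Vd = 0.78299 / 0.01949 = 40.17

40.17


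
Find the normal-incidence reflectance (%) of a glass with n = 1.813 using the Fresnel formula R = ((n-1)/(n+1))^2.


Fresnel reflectance at normal incidence:
  R = ((n - 1)/(n + 1))^2
  (n - 1)/(n + 1) = (1.813 - 1)/(1.813 + 1) = 0.289015
  R = 0.289015^2 = 0.0835297
  R(%) = 0.0835297 * 100 = 8.353%

8.353%


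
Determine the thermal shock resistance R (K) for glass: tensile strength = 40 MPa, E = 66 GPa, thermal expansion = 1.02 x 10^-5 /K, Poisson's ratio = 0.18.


Thermal shock resistance: R = sigma * (1 - nu) / (E * alpha)
  Numerator = 40 * (1 - 0.18) = 32.8
  Denominator = 66 * 1000 * (1.02 x 10^-5) = 0.6732
  R = 32.8 / 0.6732 = 48.7 K

48.7 K


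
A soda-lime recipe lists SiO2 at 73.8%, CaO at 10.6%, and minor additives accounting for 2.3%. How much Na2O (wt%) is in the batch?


Pieces sum to 100%:
  Na2O = 100 - (SiO2 + CaO + others)
  Na2O = 100 - (73.8 + 10.6 + 2.3) = 13.3%

13.3%


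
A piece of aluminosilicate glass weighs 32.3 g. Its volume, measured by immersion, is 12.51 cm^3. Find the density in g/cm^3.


Use the definition of density:
  rho = mass / volume
  rho = 32.3 / 12.51 = 2.582 g/cm^3

2.582 g/cm^3


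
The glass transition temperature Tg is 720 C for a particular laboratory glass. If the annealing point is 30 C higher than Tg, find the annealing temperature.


The annealing temperature is Tg plus the offset:
  T_anneal = 720 + 30 = 750 C

750 C


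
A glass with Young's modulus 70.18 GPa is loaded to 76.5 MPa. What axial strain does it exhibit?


Rearrange E = sigma / epsilon:
  epsilon = sigma / E
  E (MPa) = 70.18 * 1000 = 70180
  epsilon = 76.5 / 70180 = 0.00109

0.00109


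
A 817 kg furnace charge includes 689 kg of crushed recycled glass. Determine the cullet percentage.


Cullet ratio = (cullet mass / total batch mass) * 100
  Ratio = 689 / 817 * 100 = 84.33%

84.33%


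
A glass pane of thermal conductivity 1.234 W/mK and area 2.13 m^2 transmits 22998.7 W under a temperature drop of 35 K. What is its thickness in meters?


Fourier's law: t = k * A * dT / Q
  t = 1.234 * 2.13 * 35 / 22998.7
  t = 91.9947 / 22998.7 = 0.004 m

0.004 m


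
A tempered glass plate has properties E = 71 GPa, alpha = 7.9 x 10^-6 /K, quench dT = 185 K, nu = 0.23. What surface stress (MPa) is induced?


Tempering stress: sigma = E * alpha * dT / (1 - nu)
  E (MPa) = 71 * 1000 = 71000
  Numerator = 71000 * (7.9 x 10^-6) * 185 = 103.7665
  Denominator = 1 - 0.23 = 0.77
  sigma = 103.7665 / 0.77 = 134.8 MPa

134.8 MPa


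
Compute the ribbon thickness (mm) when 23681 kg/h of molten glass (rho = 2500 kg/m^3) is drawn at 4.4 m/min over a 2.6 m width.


Ribbon cross-section from mass balance:
  Volume rate = throughput / density = 23681 / 2500 = 9.4724 m^3/h
  thickness = volume rate / (speed * 60 * width), i.e.
  thickness = throughput / (60 * speed * width * density) * 1000
  thickness = 23681 / (60 * 4.4 * 2.6 * 2500) * 1000 = 13.8 mm

13.8 mm


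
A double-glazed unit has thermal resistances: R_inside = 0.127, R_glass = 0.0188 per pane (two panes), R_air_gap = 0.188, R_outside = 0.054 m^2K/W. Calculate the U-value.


Total thermal resistance (series):
  R_total = R_in + R_glass + R_air + R_glass + R_out
  R_total = 0.127 + 0.0188 + 0.188 + 0.0188 + 0.054 = 0.4066 m^2K/W
U-value = 1 / R_total = 1 / 0.4066 = 2.459 W/m^2K

2.459 W/m^2K


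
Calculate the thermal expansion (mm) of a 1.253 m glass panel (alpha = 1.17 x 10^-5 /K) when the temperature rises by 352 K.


Thermal expansion formula: dL = alpha * L0 * dT
  dL = (1.17 x 10^-5) * 1.253 * 352 = 0.00516036 m
Convert to mm: 0.00516036 * 1000 = 5.1604 mm

5.1604 mm


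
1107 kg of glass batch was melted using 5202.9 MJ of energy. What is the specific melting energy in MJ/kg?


Rearrange E = m * s for s:
  s = E / m
  s = 5202.9 / 1107 = 4.7 MJ/kg

4.7 MJ/kg


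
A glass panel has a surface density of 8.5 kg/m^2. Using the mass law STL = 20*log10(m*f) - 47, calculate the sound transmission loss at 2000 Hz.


Mass law: STL = 20 * log10(m * f) - 47
  m * f = 8.5 * 2000 = 17000
  log10(17000) = 4.23045
  STL = 20 * 4.23045 - 47 = 84.609 - 47 = 37.6 dB

37.6 dB


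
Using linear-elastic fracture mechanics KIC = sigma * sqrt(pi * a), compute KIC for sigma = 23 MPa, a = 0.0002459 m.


Fracture toughness: KIC = sigma * sqrt(pi * a)
  pi * a = pi * 0.0002459 = 0.000772518
  sqrt(pi * a) = 0.027794
  KIC = 23 * 0.027794 = 0.639 MPa*sqrt(m)

0.639 MPa*sqrt(m)


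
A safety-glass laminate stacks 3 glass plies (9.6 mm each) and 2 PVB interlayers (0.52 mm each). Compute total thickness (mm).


Total thickness = glass contribution + PVB contribution
  Glass: 3 * 9.6 = 28.8 mm
  PVB: 2 * 0.52 = 1.04 mm
  Total = 28.8 + 1.04 = 29.84 mm

29.84 mm


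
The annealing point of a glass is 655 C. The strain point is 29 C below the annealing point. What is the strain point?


Strain point = annealing point - difference:
  T_strain = 655 - 29 = 626 C

626 C


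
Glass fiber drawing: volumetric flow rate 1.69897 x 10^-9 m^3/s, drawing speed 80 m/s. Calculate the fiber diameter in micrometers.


Cross-sectional area from continuity:
  A = Q / v = 1.69897 x 10^-9 / 80 = 2.123713 x 10^-11 m^2
Diameter from circular cross-section:
  d = sqrt(4A / pi) * 10^6 (m -> um)
  d = sqrt(4 * 2.123713 x 10^-11 / pi) * 10^6 = 5.2 um

5.2 um


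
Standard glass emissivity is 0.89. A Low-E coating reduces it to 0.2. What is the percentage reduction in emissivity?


Percentage reduction = (1 - coated/uncoated) * 100
  Ratio = 0.2 / 0.89 = 0.2247
  Reduction = (1 - 0.2247) * 100 = 77.5%

77.5%


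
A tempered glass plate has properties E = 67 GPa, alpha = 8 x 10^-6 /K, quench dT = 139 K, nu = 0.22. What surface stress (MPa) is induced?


Tempering stress: sigma = E * alpha * dT / (1 - nu)
  E (MPa) = 67 * 1000 = 67000
  Numerator = 67000 * (8 x 10^-6) * 139 = 74.504
  Denominator = 1 - 0.22 = 0.78
  sigma = 74.504 / 0.78 = 95.5 MPa

95.5 MPa


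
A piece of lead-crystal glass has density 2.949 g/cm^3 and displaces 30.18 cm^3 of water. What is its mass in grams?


Rearrange rho = m / V:
  m = rho * V
  m = 2.949 * 30.18 = 89.001 g

89.001 g


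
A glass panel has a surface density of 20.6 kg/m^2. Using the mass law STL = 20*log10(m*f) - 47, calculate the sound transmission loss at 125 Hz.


Mass law: STL = 20 * log10(m * f) - 47
  m * f = 20.6 * 125 = 2575
  log10(2575) = 3.41078
  STL = 20 * 3.41078 - 47 = 68.2156 - 47 = 21.2 dB

21.2 dB


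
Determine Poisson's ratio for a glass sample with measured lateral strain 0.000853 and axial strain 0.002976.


Poisson's ratio: nu = lateral strain / axial strain
  nu = 0.000853 / 0.002976 = 0.2866

0.2866


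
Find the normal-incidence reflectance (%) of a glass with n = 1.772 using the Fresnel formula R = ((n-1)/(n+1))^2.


Fresnel reflectance at normal incidence:
  R = ((n - 1)/(n + 1))^2
  (n - 1)/(n + 1) = (1.772 - 1)/(1.772 + 1) = 0.278499
  R = 0.278499^2 = 0.0775617
  R(%) = 0.0775617 * 100 = 7.756%

7.756%


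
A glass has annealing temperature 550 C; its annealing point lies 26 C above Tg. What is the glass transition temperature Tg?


Rearrange T_anneal = Tg + offset for Tg:
  Tg = T_anneal - offset = 550 - 26 = 524 C

524 C


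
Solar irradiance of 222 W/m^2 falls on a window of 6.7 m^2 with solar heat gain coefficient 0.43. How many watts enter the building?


Solar heat gain: Q = Area * SHGC * Irradiance
  Q = 6.7 * 0.43 * 222 = 639.6 W

639.6 W


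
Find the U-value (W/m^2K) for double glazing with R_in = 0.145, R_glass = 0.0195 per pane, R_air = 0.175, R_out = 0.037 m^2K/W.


Total thermal resistance (series):
  R_total = R_in + R_glass + R_air + R_glass + R_out
  R_total = 0.145 + 0.0195 + 0.175 + 0.0195 + 0.037 = 0.396 m^2K/W
U-value = 1 / R_total = 1 / 0.396 = 2.525 W/m^2K

2.525 W/m^2K


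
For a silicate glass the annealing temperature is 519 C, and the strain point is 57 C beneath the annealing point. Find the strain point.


Strain point = annealing point - difference:
  T_strain = 519 - 57 = 462 C

462 C


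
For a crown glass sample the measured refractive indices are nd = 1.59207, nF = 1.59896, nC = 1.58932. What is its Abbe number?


Abbe number formula: Vd = (nd - 1) / (nF - nC)
  nd - 1 = 1.59207 - 1 = 0.59207
  nF - nC = 1.59896 - 1.58932 = 0.00964
  Vd = 0.59207 / 0.00964 = 61.42

61.42


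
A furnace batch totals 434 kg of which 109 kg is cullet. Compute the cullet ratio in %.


Cullet ratio = (cullet mass / total batch mass) * 100
  Ratio = 109 / 434 * 100 = 25.12%

25.12%


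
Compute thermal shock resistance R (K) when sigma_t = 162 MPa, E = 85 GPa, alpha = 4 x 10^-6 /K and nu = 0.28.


Thermal shock resistance: R = sigma * (1 - nu) / (E * alpha)
  Numerator = 162 * (1 - 0.28) = 116.64
  Denominator = 85 * 1000 * (4 x 10^-6) = 0.34
  R = 116.64 / 0.34 = 343.1 K

343.1 K


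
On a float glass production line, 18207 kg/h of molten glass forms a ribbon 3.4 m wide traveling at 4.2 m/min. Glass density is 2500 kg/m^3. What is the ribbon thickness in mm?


Ribbon cross-section from mass balance:
  Volume rate = throughput / density = 18207 / 2500 = 7.2828 m^3/h
  thickness = volume rate / (speed * 60 * width), i.e.
  thickness = throughput / (60 * speed * width * density) * 1000
  thickness = 18207 / (60 * 4.2 * 3.4 * 2500) * 1000 = 8.5 mm

8.5 mm


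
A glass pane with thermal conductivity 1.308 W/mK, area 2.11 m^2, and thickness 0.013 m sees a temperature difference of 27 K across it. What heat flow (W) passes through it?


Fourier's law: Q = k * A * dT / t
  Q = 1.308 * 2.11 * 27 / 0.013
  Q = 74.51676 / 0.013 = 5732.1 W

5732.1 W


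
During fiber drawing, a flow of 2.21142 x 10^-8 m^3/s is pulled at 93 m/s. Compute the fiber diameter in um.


Cross-sectional area from continuity:
  A = Q / v = 2.21142 x 10^-8 / 93 = 2.377871 x 10^-10 m^2
Diameter from circular cross-section:
  d = sqrt(4A / pi) * 10^6 (m -> um)
  d = sqrt(4 * 2.377871 x 10^-10 / pi) * 10^6 = 17.4 um

17.4 um


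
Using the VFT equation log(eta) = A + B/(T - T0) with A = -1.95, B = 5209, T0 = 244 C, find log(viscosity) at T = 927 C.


VFT equation: log(eta) = A + B / (T - T0)
  T - T0 = 927 - 244 = 683
  B / (T - T0) = 5209 / 683 = 7.627
  log(eta) = -1.95 + 7.627 = 5.677

5.677


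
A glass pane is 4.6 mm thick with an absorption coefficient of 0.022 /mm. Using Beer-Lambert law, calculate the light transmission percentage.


Beer-Lambert law: T = exp(-alpha * thickness)
  exponent = -0.022 * 4.6 = -0.1012
  T = exp(-0.1012) = 0.9038
  Percentage = 0.9038 * 100 = 90.38%

90.38%


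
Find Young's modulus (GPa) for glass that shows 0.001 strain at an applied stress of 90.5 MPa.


Young's modulus: E = stress / strain
  E = 90.5 MPa / 0.001 = 90500 MPa
Convert to GPa: 90500 / 1000 = 90.5 GPa

90.5 GPa


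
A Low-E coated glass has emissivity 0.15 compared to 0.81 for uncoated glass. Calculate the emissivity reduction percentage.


Percentage reduction = (1 - coated/uncoated) * 100
  Ratio = 0.15 / 0.81 = 0.1852
  Reduction = (1 - 0.1852) * 100 = 81.5%

81.5%


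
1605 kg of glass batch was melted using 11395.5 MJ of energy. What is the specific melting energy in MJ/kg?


Rearrange E = m * s for s:
  s = E / m
  s = 11395.5 / 1605 = 7.1 MJ/kg

7.1 MJ/kg


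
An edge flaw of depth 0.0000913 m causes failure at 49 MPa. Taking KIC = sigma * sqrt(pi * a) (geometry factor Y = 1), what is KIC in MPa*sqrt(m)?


Fracture toughness: KIC = sigma * sqrt(pi * a)
  pi * a = pi * 0.0000913 = 0.000286827
  sqrt(pi * a) = 0.016936
  KIC = 49 * 0.016936 = 0.83 MPa*sqrt(m)

0.83 MPa*sqrt(m)


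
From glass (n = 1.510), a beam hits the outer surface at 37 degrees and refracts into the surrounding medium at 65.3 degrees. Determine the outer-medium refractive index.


Apply Snell's law: n1 * sin(theta1) = n2 * sin(theta2)
  n2 = n1 * sin(theta1) / sin(theta2)
  sin(37) = 0.601815
  sin(65.3) = 0.908508
  n2 = 1.510 * 0.601815 / 0.908508 = 1.0003

1.0003


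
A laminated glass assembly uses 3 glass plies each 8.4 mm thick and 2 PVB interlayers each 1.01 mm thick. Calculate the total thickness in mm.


Total thickness = glass contribution + PVB contribution
  Glass: 3 * 8.4 = 25.2 mm
  PVB: 2 * 1.01 = 2.02 mm
  Total = 25.2 + 2.02 = 27.22 mm

27.22 mm


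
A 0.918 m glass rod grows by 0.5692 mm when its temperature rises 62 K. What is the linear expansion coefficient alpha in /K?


Rearrange dL = alpha * L0 * dT for alpha:
  alpha = dL / (L0 * dT)
  alpha = (0.5692 / 1000) / (0.918 * 62) = 0.000010001 /K = 1.0001 x 10^-5 /K

1.0001 x 10^-5 /K


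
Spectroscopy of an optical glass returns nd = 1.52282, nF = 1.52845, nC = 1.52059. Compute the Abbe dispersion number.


Abbe number formula: Vd = (nd - 1) / (nF - nC)
  nd - 1 = 1.52282 - 1 = 0.52282
  nF - nC = 1.52845 - 1.52059 = 0.00786
  Vd = 0.52282 / 0.00786 = 66.52

66.52


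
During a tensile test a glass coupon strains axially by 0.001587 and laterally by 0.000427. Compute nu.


Poisson's ratio: nu = lateral strain / axial strain
  nu = 0.000427 / 0.001587 = 0.2691

0.2691


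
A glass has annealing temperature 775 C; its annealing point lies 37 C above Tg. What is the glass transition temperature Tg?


Rearrange T_anneal = Tg + offset for Tg:
  Tg = T_anneal - offset = 775 - 37 = 738 C

738 C


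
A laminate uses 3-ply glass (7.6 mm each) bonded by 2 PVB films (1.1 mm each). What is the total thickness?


Total thickness = glass contribution + PVB contribution
  Glass: 3 * 7.6 = 22.8 mm
  PVB: 2 * 1.1 = 2.2 mm
  Total = 22.8 + 2.2 = 25.0 mm

25.0 mm


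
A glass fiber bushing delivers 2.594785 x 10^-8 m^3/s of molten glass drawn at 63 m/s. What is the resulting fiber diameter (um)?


Cross-sectional area from continuity:
  A = Q / v = 2.594785 x 10^-8 / 63 = 4.118706 x 10^-10 m^2
Diameter from circular cross-section:
  d = sqrt(4A / pi) * 10^6 (m -> um)
  d = sqrt(4 * 4.118706 x 10^-10 / pi) * 10^6 = 22.9 um

22.9 um


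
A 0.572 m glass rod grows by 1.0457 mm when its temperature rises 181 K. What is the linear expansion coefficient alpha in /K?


Rearrange dL = alpha * L0 * dT for alpha:
  alpha = dL / (L0 * dT)
  alpha = (1.0457 / 1000) / (0.572 * 181) = 0.0000101 /K = 1.01 x 10^-5 /K

1.01 x 10^-5 /K


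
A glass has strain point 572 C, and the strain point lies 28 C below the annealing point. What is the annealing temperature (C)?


T_anneal = T_strain + gap:
  T_anneal = 572 + 28 = 600 C

600 C


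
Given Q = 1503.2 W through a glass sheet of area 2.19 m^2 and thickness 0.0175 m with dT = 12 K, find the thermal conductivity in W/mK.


Fourier's law rearranged: k = Q * t / (A * dT)
  Numerator = 1503.2 * 0.0175 = 26.306
  Denominator = 2.19 * 12 = 26.28
  k = 26.306 / 26.28 = 1.001 W/mK

1.001 W/mK


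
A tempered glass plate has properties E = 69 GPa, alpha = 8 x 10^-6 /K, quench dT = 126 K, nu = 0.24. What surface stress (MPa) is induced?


Tempering stress: sigma = E * alpha * dT / (1 - nu)
  E (MPa) = 69 * 1000 = 69000
  Numerator = 69000 * (8 x 10^-6) * 126 = 69.552
  Denominator = 1 - 0.24 = 0.76
  sigma = 69.552 / 0.76 = 91.5 MPa

91.5 MPa


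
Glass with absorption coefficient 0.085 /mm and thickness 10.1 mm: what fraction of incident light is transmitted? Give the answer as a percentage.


Beer-Lambert law: T = exp(-alpha * thickness)
  exponent = -0.085 * 10.1 = -0.8585
  T = exp(-0.8585) = 0.4238
  Percentage = 0.4238 * 100 = 42.38%

42.38%


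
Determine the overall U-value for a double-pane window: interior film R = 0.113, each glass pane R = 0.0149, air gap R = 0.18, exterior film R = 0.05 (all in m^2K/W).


Total thermal resistance (series):
  R_total = R_in + R_glass + R_air + R_glass + R_out
  R_total = 0.113 + 0.0149 + 0.18 + 0.0149 + 0.05 = 0.3728 m^2K/W
U-value = 1 / R_total = 1 / 0.3728 = 2.682 W/m^2K

2.682 W/m^2K


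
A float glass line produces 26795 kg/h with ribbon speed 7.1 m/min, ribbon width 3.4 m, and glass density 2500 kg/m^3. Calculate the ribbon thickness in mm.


Ribbon cross-section from mass balance:
  Volume rate = throughput / density = 26795 / 2500 = 10.718 m^3/h
  thickness = volume rate / (speed * 60 * width), i.e.
  thickness = throughput / (60 * speed * width * density) * 1000
  thickness = 26795 / (60 * 7.1 * 3.4 * 2500) * 1000 = 7.4 mm

7.4 mm


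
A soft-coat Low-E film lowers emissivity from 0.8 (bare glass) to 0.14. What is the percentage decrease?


Percentage reduction = (1 - coated/uncoated) * 100
  Ratio = 0.14 / 0.8 = 0.175
  Reduction = (1 - 0.175) * 100 = 82.5%

82.5%


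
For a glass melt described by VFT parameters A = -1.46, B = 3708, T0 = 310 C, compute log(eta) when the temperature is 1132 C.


VFT equation: log(eta) = A + B / (T - T0)
  T - T0 = 1132 - 310 = 822
  B / (T - T0) = 3708 / 822 = 4.511
  log(eta) = -1.46 + 4.511 = 3.051

3.051


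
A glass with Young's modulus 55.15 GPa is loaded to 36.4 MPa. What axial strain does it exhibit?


Rearrange E = sigma / epsilon:
  epsilon = sigma / E
  E (MPa) = 55.15 * 1000 = 55150
  epsilon = 36.4 / 55150 = 0.00066

0.00066


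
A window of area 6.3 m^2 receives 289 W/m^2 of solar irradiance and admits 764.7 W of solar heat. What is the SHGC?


Rearrange Q = Area * SHGC * Irradiance:
  SHGC = Q / (Area * Irradiance)
  SHGC = 764.7 / (6.3 * 289) = 0.42

0.42


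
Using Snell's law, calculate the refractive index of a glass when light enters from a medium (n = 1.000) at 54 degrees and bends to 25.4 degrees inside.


Apply Snell's law: n1 * sin(theta1) = n2 * sin(theta2)
  n2 = n1 * sin(theta1) / sin(theta2)
  sin(54) = 0.809017
  sin(25.4) = 0.428935
  n2 = 1.000 * 0.809017 / 0.428935 = 1.8861

1.8861


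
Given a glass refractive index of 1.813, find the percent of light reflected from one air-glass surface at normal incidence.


Fresnel reflectance at normal incidence:
  R = ((n - 1)/(n + 1))^2
  (n - 1)/(n + 1) = (1.813 - 1)/(1.813 + 1) = 0.289015
  R = 0.289015^2 = 0.0835297
  R(%) = 0.0835297 * 100 = 8.353%

8.353%


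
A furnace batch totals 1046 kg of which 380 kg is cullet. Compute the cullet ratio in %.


Cullet ratio = (cullet mass / total batch mass) * 100
  Ratio = 380 / 1046 * 100 = 36.33%

36.33%


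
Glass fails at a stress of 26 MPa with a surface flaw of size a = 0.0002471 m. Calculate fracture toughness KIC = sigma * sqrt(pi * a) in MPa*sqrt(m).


Fracture toughness: KIC = sigma * sqrt(pi * a)
  pi * a = pi * 0.0002471 = 0.000776288
  sqrt(pi * a) = 0.027862
  KIC = 26 * 0.027862 = 0.724 MPa*sqrt(m)

0.724 MPa*sqrt(m)


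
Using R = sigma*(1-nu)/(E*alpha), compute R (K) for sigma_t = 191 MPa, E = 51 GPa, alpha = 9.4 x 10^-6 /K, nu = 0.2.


Thermal shock resistance: R = sigma * (1 - nu) / (E * alpha)
  Numerator = 191 * (1 - 0.2) = 152.8
  Denominator = 51 * 1000 * (9.4 x 10^-6) = 0.4794
  R = 152.8 / 0.4794 = 318.7 K

318.7 K


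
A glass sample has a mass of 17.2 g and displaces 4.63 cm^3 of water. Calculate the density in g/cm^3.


Use the definition of density:
  rho = mass / volume
  rho = 17.2 / 4.63 = 3.715 g/cm^3

3.715 g/cm^3


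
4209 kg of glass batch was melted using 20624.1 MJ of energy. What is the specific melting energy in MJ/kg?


Rearrange E = m * s for s:
  s = E / m
  s = 20624.1 / 4209 = 4.9 MJ/kg

4.9 MJ/kg


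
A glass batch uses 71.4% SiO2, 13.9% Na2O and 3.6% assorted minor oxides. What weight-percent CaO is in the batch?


Pieces sum to 100%:
  CaO = 100 - (SiO2 + Na2O + others)
  CaO = 100 - (71.4 + 13.9 + 3.6) = 11.1%

11.1%


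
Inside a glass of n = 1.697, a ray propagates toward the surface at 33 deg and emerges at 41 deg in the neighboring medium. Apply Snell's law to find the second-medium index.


Apply Snell's law: n1 * sin(theta1) = n2 * sin(theta2)
  n2 = n1 * sin(theta1) / sin(theta2)
  sin(33) = 0.544639
  sin(41) = 0.656059
  n2 = 1.697 * 0.544639 / 0.656059 = 1.4088

1.4088


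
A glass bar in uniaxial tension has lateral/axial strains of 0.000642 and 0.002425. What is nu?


Poisson's ratio: nu = lateral strain / axial strain
  nu = 0.000642 / 0.002425 = 0.2647

0.2647


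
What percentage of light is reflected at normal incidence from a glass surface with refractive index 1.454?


Fresnel reflectance at normal incidence:
  R = ((n - 1)/(n + 1))^2
  (n - 1)/(n + 1) = (1.454 - 1)/(1.454 + 1) = 0.185004
  R = 0.185004^2 = 0.0342265
  R(%) = 0.0342265 * 100 = 3.423%

3.423%


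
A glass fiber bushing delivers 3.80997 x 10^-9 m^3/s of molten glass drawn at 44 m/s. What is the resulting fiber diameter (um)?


Cross-sectional area from continuity:
  A = Q / v = 3.80997 x 10^-9 / 44 = 8.659023 x 10^-11 m^2
Diameter from circular cross-section:
  d = sqrt(4A / pi) * 10^6 (m -> um)
  d = sqrt(4 * 8.659023 x 10^-11 / pi) * 10^6 = 10.5 um

10.5 um


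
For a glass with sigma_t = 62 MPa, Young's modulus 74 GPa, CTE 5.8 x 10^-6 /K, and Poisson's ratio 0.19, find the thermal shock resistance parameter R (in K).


Thermal shock resistance: R = sigma * (1 - nu) / (E * alpha)
  Numerator = 62 * (1 - 0.19) = 50.22
  Denominator = 74 * 1000 * (5.8 x 10^-6) = 0.4292
  R = 50.22 / 0.4292 = 117.0 K

117.0 K


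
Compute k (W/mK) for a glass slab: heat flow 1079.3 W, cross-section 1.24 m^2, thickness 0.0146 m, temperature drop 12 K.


Fourier's law rearranged: k = Q * t / (A * dT)
  Numerator = 1079.3 * 0.0146 = 15.75778
  Denominator = 1.24 * 12 = 14.88
  k = 15.75778 / 14.88 = 1.059 W/mK

1.059 W/mK


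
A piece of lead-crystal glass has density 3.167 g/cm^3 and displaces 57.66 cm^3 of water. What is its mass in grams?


Rearrange rho = m / V:
  m = rho * V
  m = 3.167 * 57.66 = 182.609 g

182.609 g


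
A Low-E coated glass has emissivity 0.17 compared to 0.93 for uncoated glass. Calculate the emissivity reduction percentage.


Percentage reduction = (1 - coated/uncoated) * 100
  Ratio = 0.17 / 0.93 = 0.1828
  Reduction = (1 - 0.1828) * 100 = 81.7%

81.7%


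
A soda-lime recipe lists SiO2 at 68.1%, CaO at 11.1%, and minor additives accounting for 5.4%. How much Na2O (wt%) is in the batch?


Pieces sum to 100%:
  Na2O = 100 - (SiO2 + CaO + others)
  Na2O = 100 - (68.1 + 11.1 + 5.4) = 15.4%

15.4%


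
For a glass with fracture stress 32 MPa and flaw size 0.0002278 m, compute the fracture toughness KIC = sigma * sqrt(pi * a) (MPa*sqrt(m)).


Fracture toughness: KIC = sigma * sqrt(pi * a)
  pi * a = pi * 0.0002278 = 0.000715655
  sqrt(pi * a) = 0.026752
  KIC = 32 * 0.026752 = 0.856 MPa*sqrt(m)

0.856 MPa*sqrt(m)


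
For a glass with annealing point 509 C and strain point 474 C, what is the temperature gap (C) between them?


Gap = T_anneal - T_strain:
  gap = 509 - 474 = 35 C

35 C


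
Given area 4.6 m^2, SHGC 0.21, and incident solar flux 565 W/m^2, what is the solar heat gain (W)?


Solar heat gain: Q = Area * SHGC * Irradiance
  Q = 4.6 * 0.21 * 565 = 545.8 W

545.8 W


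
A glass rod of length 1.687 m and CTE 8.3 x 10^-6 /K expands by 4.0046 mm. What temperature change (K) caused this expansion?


Rearrange dL = alpha * L0 * dT for dT:
  dT = dL / (alpha * L0)
  dL (m) = 4.0046 / 1000 = 0.0040046
  dT = 0.0040046 / ((8.3 x 10^-6) * 1.687) = 286.0 K

286.0 K


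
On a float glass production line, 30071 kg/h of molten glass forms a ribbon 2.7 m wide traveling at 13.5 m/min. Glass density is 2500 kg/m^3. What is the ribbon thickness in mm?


Ribbon cross-section from mass balance:
  Volume rate = throughput / density = 30071 / 2500 = 12.0284 m^3/h
  thickness = volume rate / (speed * 60 * width), i.e.
  thickness = throughput / (60 * speed * width * density) * 1000
  thickness = 30071 / (60 * 13.5 * 2.7 * 2500) * 1000 = 5.5 mm

5.5 mm


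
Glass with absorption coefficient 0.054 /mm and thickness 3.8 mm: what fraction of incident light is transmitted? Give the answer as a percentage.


Beer-Lambert law: T = exp(-alpha * thickness)
  exponent = -0.054 * 3.8 = -0.2052
  T = exp(-0.2052) = 0.8145
  Percentage = 0.8145 * 100 = 81.45%

81.45%


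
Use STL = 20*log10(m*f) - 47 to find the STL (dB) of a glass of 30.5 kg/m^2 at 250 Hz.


Mass law: STL = 20 * log10(m * f) - 47
  m * f = 30.5 * 250 = 7625
  log10(7625) = 3.88224
  STL = 20 * 3.88224 - 47 = 77.6448 - 47 = 30.6 dB

30.6 dB


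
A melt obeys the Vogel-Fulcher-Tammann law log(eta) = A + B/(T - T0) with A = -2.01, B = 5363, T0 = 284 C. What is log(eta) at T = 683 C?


VFT equation: log(eta) = A + B / (T - T0)
  T - T0 = 683 - 284 = 399
  B / (T - T0) = 5363 / 399 = 13.441
  log(eta) = -2.01 + 13.441 = 11.431

11.431


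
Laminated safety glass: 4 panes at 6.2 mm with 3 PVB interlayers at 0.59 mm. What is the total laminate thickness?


Total thickness = glass contribution + PVB contribution
  Glass: 4 * 6.2 = 24.8 mm
  PVB: 3 * 0.59 = 1.77 mm
  Total = 24.8 + 1.77 = 26.57 mm

26.57 mm


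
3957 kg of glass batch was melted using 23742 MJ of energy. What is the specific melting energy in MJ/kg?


Rearrange E = m * s for s:
  s = E / m
  s = 23742 / 3957 = 6.0 MJ/kg

6.0 MJ/kg


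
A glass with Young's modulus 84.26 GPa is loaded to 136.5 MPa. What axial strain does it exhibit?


Rearrange E = sigma / epsilon:
  epsilon = sigma / E
  E (MPa) = 84.26 * 1000 = 84260
  epsilon = 136.5 / 84260 = 0.00162

0.00162


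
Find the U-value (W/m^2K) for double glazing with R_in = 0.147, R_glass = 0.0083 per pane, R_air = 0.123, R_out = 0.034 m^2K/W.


Total thermal resistance (series):
  R_total = R_in + R_glass + R_air + R_glass + R_out
  R_total = 0.147 + 0.0083 + 0.123 + 0.0083 + 0.034 = 0.3206 m^2K/W
U-value = 1 / R_total = 1 / 0.3206 = 3.119 W/m^2K

3.119 W/m^2K


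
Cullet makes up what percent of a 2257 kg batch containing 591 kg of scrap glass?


Cullet ratio = (cullet mass / total batch mass) * 100
  Ratio = 591 / 2257 * 100 = 26.19%

26.19%


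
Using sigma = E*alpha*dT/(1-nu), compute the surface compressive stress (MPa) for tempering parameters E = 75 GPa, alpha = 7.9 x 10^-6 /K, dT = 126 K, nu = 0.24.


Tempering stress: sigma = E * alpha * dT / (1 - nu)
  E (MPa) = 75 * 1000 = 75000
  Numerator = 75000 * (7.9 x 10^-6) * 126 = 74.655
  Denominator = 1 - 0.24 = 0.76
  sigma = 74.655 / 0.76 = 98.2 MPa

98.2 MPa


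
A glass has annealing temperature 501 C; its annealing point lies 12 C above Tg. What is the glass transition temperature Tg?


Rearrange T_anneal = Tg + offset for Tg:
  Tg = T_anneal - offset = 501 - 12 = 489 C

489 C


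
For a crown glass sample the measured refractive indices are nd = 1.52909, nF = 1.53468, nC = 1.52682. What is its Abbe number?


Abbe number formula: Vd = (nd - 1) / (nF - nC)
  nd - 1 = 1.52909 - 1 = 0.52909
  nF - nC = 1.53468 - 1.52682 = 0.00786
  Vd = 0.52909 / 0.00786 = 67.31

67.31


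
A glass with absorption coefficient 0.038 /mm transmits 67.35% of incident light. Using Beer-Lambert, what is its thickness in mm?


Rearrange T = exp(-alpha * thickness):
  thickness = -ln(T) / alpha
  T = 67.35/100 = 0.6735
  ln(T) = -0.39527
  -ln(T) = 0.39527
  thickness = 0.39527 / 0.038 = 10.4 mm

10.4 mm


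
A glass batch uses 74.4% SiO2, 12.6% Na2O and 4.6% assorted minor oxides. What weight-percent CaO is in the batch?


Pieces sum to 100%:
  CaO = 100 - (SiO2 + Na2O + others)
  CaO = 100 - (74.4 + 12.6 + 4.6) = 8.4%

8.4%


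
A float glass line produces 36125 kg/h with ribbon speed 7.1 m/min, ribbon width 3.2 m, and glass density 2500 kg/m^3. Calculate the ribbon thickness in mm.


Ribbon cross-section from mass balance:
  Volume rate = throughput / density = 36125 / 2500 = 14.45 m^3/h
  thickness = volume rate / (speed * 60 * width), i.e.
  thickness = throughput / (60 * speed * width * density) * 1000
  thickness = 36125 / (60 * 7.1 * 3.2 * 2500) * 1000 = 10.6 mm

10.6 mm


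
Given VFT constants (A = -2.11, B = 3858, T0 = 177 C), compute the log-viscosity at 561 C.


VFT equation: log(eta) = A + B / (T - T0)
  T - T0 = 561 - 177 = 384
  B / (T - T0) = 3858 / 384 = 10.047
  log(eta) = -2.11 + 10.047 = 7.937

7.937


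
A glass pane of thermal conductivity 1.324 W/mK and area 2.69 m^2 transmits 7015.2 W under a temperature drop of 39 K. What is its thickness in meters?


Fourier's law: t = k * A * dT / Q
  t = 1.324 * 2.69 * 39 / 7015.2
  t = 138.90084 / 7015.2 = 0.0198 m

0.0198 m


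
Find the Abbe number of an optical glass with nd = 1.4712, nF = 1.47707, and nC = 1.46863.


Abbe number formula: Vd = (nd - 1) / (nF - nC)
  nd - 1 = 1.4712 - 1 = 0.4712
  nF - nC = 1.47707 - 1.46863 = 0.00844
  Vd = 0.4712 / 0.00844 = 55.83

55.83


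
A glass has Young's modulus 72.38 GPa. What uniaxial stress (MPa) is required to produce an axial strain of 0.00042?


Rearrange E = sigma / epsilon:
  sigma = E * epsilon
  E (MPa) = 72.38 * 1000 = 72380
  sigma = 72380 * 0.00042 = 30.4 MPa

30.4 MPa


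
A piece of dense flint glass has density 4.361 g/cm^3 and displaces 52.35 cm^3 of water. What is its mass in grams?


Rearrange rho = m / V:
  m = rho * V
  m = 4.361 * 52.35 = 228.298 g

228.298 g


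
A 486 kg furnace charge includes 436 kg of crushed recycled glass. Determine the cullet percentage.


Cullet ratio = (cullet mass / total batch mass) * 100
  Ratio = 436 / 486 * 100 = 89.71%

89.71%


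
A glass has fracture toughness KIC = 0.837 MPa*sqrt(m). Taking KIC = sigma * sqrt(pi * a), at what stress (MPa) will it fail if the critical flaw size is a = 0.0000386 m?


Rearrange KIC = sigma * sqrt(pi * a):
  sigma = KIC / sqrt(pi * a)
  sqrt(pi * 0.0000386) = 0.011012
  sigma = 0.837 / 0.011012 = 76.01 MPa

76.01 MPa


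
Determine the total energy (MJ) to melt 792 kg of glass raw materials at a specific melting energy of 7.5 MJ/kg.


Total energy = mass * specific energy
  E = 792 * 7.5 = 5940 MJ

5940 MJ


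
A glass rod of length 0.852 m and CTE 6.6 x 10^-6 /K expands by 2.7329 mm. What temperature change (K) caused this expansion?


Rearrange dL = alpha * L0 * dT for dT:
  dT = dL / (alpha * L0)
  dL (m) = 2.7329 / 1000 = 0.0027329
  dT = 0.0027329 / ((6.6 x 10^-6) * 0.852) = 486.0 K

486.0 K


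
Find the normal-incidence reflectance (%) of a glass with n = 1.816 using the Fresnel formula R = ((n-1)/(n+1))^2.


Fresnel reflectance at normal incidence:
  R = ((n - 1)/(n + 1))^2
  (n - 1)/(n + 1) = (1.816 - 1)/(1.816 + 1) = 0.289773
  R = 0.289773^2 = 0.0839684
  R(%) = 0.0839684 * 100 = 8.397%

8.397%


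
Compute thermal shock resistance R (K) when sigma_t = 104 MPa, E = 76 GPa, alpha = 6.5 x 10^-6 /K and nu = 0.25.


Thermal shock resistance: R = sigma * (1 - nu) / (E * alpha)
  Numerator = 104 * (1 - 0.25) = 78.0
  Denominator = 76 * 1000 * (6.5 x 10^-6) = 0.494
  R = 78.0 / 0.494 = 157.9 K

157.9 K


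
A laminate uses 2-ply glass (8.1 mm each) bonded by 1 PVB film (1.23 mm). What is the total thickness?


Total thickness = glass contribution + PVB contribution
  Glass: 2 * 8.1 = 16.2 mm
  PVB: 1 * 1.23 = 1.23 mm
  Total = 16.2 + 1.23 = 17.43 mm

17.43 mm


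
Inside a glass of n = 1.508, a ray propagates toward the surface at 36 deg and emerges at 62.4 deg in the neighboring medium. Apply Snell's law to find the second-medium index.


Apply Snell's law: n1 * sin(theta1) = n2 * sin(theta2)
  n2 = n1 * sin(theta1) / sin(theta2)
  sin(36) = 0.587785
  sin(62.4) = 0.886204
  n2 = 1.508 * 0.587785 / 0.886204 = 1.0002

1.0002
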